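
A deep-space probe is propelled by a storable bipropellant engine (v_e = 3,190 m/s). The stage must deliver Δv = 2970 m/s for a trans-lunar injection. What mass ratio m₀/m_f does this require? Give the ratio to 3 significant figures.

From the ideal rocket equation, m₀/m_f = exp(Δv / v_e) = exp(2970 / 3190.0) = exp(0.9310) = 2.5371.

mass ratio ≈ 2.54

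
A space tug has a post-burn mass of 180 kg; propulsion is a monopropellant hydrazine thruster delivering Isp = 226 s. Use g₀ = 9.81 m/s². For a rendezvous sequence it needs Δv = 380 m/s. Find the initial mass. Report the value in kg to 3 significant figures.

initial mass ≈ 214 kg

v_e = Isp · g₀ = 226 × 9.81 = 2217.1 m/s.
m₀/m_f = exp(Δv / v_e) = exp(380 / 2217.1) = exp(0.1714) = 1.1870.
m₀ = m_f × 1.1870 = 180 × 1.1870 = 213.66 kg.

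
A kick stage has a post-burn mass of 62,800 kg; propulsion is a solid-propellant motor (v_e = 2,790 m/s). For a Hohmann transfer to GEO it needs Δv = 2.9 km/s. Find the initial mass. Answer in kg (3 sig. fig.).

initial mass ≈ 178000 kg

m₀/m_f = exp(Δv / v_e) = exp(2900 / 2790.0) = exp(1.0394) = 2.8276.
m₀ = m_f × 2.8276 = 62,800 × 2.8276 = 177,573 kg.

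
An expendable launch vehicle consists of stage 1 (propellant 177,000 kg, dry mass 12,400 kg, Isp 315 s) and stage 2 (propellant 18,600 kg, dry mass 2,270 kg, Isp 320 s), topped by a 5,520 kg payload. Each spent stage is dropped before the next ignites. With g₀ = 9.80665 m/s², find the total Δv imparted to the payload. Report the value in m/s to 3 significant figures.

Ignition mass of stage 1 = 177,000+12,400 + 18,600+2,270 + 5,520 = 215,790 kg.
Stage 1: m₀ = 215,790 kg, m_f = 215,790 − 177,000 = 38,790 kg; Δv = 315×9.80665×ln(5.563) = 3089.1×1.7161 ≈ 5301 m/s.
Stage 2: m₀ = 26,390 kg, m_f = 26,390 − 18,600 = 7,790 kg; Δv = 320×9.80665×ln(3.388) = 3138.1×1.2201 ≈ 3829 m/s.
Total Δv = 5301 + 3829 = 9130 m/s.

Δv ≈ 9130 m/s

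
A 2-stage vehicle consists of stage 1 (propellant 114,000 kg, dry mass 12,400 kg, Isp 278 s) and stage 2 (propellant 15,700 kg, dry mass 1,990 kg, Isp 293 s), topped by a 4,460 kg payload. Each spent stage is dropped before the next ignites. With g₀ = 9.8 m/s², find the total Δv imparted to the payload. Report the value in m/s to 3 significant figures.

Ignition mass of stage 1 = 114,000+12,400 + 15,700+1,990 + 4,460 = 148,550 kg.
Stage 1: m₀ = 148,550 kg, m_f = 148,550 − 114,000 = 34,550 kg; Δv = 278×9.8×ln(4.3) = 2724.4×1.4585 ≈ 3974 m/s.
Stage 2: m₀ = 22,150 kg, m_f = 22,150 − 15,700 = 6,450 kg; Δv = 293×9.8×ln(3.434) = 2871.4×1.2338 ≈ 3543 m/s.
Total Δv = 3974 + 3543 = 7517 m/s.

Δv ≈ 7520 m/s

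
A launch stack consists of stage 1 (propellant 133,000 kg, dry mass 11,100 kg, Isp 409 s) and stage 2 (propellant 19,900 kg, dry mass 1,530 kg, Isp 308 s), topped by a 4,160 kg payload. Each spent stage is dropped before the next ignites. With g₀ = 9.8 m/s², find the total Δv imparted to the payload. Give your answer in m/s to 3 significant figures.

Δv ≈ 10700 m/s

Ignition mass of stage 1 = 133,000+11,100 + 19,900+1,530 + 4,160 = 169,690 kg.
Stage 1: m₀ = 169,690 kg, m_f = 169,690 − 133,000 = 36,690 kg; Δv = 409×9.8×ln(4.625) = 4008.2×1.5315 ≈ 6138 m/s.
Stage 2: m₀ = 25,590 kg, m_f = 25,590 − 19,900 = 5,690 kg; Δv = 308×9.8×ln(4.497) = 3018.4×1.5035 ≈ 4538 m/s.
Total Δv = 6138 + 4538 = 10676 m/s.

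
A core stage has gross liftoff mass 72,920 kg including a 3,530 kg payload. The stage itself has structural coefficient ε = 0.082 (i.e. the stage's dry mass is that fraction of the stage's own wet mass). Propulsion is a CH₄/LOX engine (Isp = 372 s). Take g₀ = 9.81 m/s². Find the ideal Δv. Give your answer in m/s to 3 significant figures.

Stage wet mass = m₀ − payload = 72,920 − 3,530 = 69,390 kg.
Stage dry mass = ε × stage wet mass = 0.082 × 69,390 = 5,689.98 kg.
Burnout mass m_f = stage dry + payload = 5,689.98 + 3,530 = 9,219.98 kg.
v_e = Isp · g₀ = 372 × 9.81 = 3649.3 m/s.
By the Tsiolkovsky rocket equation, Δv = v_e · ln(72,920/9,219.98) = 3649.3 × ln(7.909) = 3649.3 × 2.0680 ≈ 7547 m/s.

Δv ≈ 7550 m/s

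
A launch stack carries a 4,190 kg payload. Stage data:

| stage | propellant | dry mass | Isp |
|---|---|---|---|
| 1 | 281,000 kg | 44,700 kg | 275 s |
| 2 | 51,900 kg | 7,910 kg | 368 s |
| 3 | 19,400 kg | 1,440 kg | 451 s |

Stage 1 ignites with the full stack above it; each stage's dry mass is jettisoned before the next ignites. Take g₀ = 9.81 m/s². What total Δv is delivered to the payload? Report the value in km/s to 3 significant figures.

Δv ≈ 13.1 km/s

Ignition mass of stage 1 = 281,000+44,700 + 51,900+7,910 + 19,400+1,440 + 4,190 = 410,540 kg.
Stage 1: m₀ = 410,540 kg, m_f = 410,540 − 281,000 = 129,540 kg; Δv = 275×9.81×ln(3.169) = 2697.8×1.1535 ≈ 3112 m/s.
Stage 2: m₀ = 84,840 kg, m_f = 84,840 − 51,900 = 32,940 kg; Δv = 368×9.81×ln(2.576) = 3610.1×0.9461 ≈ 3415 m/s.
Stage 3: m₀ = 25,030 kg, m_f = 25,030 − 19,400 = 5,630 kg; Δv = 451×9.81×ln(4.446) = 4424.3×1.4920 ≈ 6601 m/s.
Total Δv = 3112 + 3415 + 6601 = 13128 m/s.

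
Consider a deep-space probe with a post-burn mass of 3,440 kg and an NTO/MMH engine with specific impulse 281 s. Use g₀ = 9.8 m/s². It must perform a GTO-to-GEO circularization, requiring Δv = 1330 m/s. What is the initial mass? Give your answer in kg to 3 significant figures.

initial mass ≈ 5580 kg

v_e = Isp · g₀ = 281 × 9.8 = 2753.8 m/s.
By the Tsiolkovsky rocket equation, m₀/m_f = exp(Δv / v_e) = exp(1330 / 2753.8) = exp(0.4830) = 1.6209.
m₀ = m_f × 1.6209 = 3,440 × 1.6209 = 5,575.9 kg.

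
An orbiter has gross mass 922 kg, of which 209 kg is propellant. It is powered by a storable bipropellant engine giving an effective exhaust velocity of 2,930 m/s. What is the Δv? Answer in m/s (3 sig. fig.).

Δv ≈ 753 m/s

m_f = m₀ − m_prop = 922 − 209 = 713 kg.
Rocket equation: Δv = v_e · ln(m₀/m_f) = 2930.0 × ln(1.293) = 2930.0 × 0.2571 ≈ 753.2 m/s.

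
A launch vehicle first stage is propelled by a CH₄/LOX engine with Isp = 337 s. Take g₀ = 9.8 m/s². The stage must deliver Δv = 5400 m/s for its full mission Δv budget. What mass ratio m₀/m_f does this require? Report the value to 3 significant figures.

v_e = Isp · g₀ = 337 × 9.8 = 3302.6 m/s.
By the Tsiolkovsky rocket equation, m₀/m_f = exp(Δv / v_e) = exp(5400 / 3302.6) = exp(1.6351) = 5.1298.

mass ratio ≈ 5.13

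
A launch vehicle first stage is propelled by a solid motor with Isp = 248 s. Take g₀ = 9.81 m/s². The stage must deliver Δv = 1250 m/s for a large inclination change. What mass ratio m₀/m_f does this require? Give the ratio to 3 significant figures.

mass ratio ≈ 1.67

v_e = Isp · g₀ = 248 × 9.81 = 2432.9 m/s.
Using Δv = v_e ln(m₀/m_f): m₀/m_f = exp(Δv / v_e) = exp(1250 / 2432.9) = exp(0.5138) = 1.6716.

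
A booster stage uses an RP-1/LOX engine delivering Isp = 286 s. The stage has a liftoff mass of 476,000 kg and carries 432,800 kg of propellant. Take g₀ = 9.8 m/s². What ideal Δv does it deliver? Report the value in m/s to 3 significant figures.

Δv ≈ 6730 m/s

v_e = Isp · g₀ = 286 × 9.8 = 2802.8 m/s.
m_f = m₀ − m_prop = 476,000 − 432,800 = 43,200 kg.
Δv = v_e · ln(m₀/m_f) = 2802.8 × ln(11.02) = 2802.8 × 2.3996 ≈ 6725.5 m/s.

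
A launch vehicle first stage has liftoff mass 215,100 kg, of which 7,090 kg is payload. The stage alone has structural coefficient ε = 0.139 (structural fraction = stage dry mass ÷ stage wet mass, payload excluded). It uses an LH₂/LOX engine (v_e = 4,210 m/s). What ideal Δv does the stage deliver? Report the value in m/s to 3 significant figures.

Stage wet mass = m₀ − payload = 215,100 − 7,090 = 208,010 kg.
Stage dry mass = ε × stage wet mass = 0.139 × 208,010 = 28,913.4 kg.
Burnout mass m_f = stage dry + payload = 28,913.4 + 7,090 = 36,003.4 kg.
Δv = v_e · ln(215,100/36,003.4) = 4210.0 × ln(5.974) = 4210.0 × 1.7875 ≈ 7525 m/s.

Δv ≈ 7530 m/s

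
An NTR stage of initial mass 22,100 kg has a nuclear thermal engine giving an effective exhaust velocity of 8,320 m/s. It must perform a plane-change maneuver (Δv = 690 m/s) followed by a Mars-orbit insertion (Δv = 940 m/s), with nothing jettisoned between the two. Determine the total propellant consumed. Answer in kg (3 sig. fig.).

total propellant consumed ≈ 3930 kg

After the first burn: m = 22100 × exp(−690/8320.0) = 22100 × 0.92041 = 20,341.1 kg.
After the second burn: m = 20,341.1 × exp(−940/8320.0) = 20,341.1 × 0.89317 = 18,168.1 kg.
Total propellant = m₀ − m_final = 22100 − 18,168.1 = 3,931.9 kg.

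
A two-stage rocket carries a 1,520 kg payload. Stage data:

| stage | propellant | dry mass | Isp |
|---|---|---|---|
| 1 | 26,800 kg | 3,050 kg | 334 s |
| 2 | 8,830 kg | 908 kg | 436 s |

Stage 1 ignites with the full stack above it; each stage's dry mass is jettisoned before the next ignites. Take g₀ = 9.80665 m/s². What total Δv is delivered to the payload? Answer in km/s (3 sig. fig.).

Δv ≈ 10.0 km/s

Ignition mass of stage 1 = 26,800+3,050 + 8,830+908 + 1,520 = 41,108 kg.
Stage 1: m₀ = 41,108 kg, m_f = 41,108 − 26,800 = 14,308 kg; Δv = 334×9.80665×ln(2.873) = 3275.4×1.0554 ≈ 3457 m/s.
Stage 2: m₀ = 11,258 kg, m_f = 11,258 − 8,830 = 2,428 kg; Δv = 436×9.80665×ln(4.637) = 4275.7×1.5340 ≈ 6559 m/s.
Total Δv = 3457 + 6559 = 10016 m/s.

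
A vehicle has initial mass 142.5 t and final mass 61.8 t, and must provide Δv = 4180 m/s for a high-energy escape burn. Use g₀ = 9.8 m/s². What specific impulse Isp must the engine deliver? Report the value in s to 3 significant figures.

Isp ≈ 511 s

ln(m₀/m_f) = ln(142500/61800) = ln(2.306) = 0.8354.
Using Δv = v_e ln(m₀/m_f): v_e = Δv / ln(m₀/m_f) = 4180 / 0.8354 = 5003.4 m/s.
Isp = v_e / g₀ = 5003.4 / 9.8 = 510.5 s.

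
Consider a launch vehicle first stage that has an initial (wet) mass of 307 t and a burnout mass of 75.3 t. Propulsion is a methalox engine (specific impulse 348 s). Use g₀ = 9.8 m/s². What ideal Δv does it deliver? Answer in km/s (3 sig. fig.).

v_e = Isp · g₀ = 348 × 9.8 = 3410.4 m/s.
From the ideal rocket equation, Δv = v_e · ln(m₀/m_f) = 3410.4 × ln(4.077) = 3410.4 × 1.4054 ≈ 4792.9 m/s.

Δv ≈ 4.79 km/s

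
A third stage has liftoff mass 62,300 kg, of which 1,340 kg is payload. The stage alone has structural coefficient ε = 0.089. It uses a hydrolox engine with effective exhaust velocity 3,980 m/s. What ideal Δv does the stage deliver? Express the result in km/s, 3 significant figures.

Stage wet mass = m₀ − payload = 62,300 − 1,340 = 60,960 kg.
Stage dry mass = ε × stage wet mass = 0.089 × 60,960 = 5,425.44 kg.
Burnout mass m_f = stage dry + payload = 5,425.44 + 1,340 = 6,765.44 kg.
Using Δv = v_e ln(m₀/m_f): Δv = v_e · ln(62,300/6,765.44) = 3980.0 × ln(9.209) = 3980.0 × 2.2201 ≈ 8836 m/s.

Δv ≈ 8.84 km/s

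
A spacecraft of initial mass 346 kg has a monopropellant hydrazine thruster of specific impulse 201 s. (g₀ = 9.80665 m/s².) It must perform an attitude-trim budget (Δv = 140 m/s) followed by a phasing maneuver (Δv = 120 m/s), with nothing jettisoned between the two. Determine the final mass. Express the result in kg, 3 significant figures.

final mass ≈ 303 kg

v_e = Isp · g₀ = 201 × 9.80665 = 1971.1 m/s.
After the first burn: m = 346 × exp(−140/1971.1) = 346 × 0.93144 = 322.278 kg.
After the second burn: m = 322.278 × exp(−120/1971.1) = 322.278 × 0.94094 = 303.244 kg.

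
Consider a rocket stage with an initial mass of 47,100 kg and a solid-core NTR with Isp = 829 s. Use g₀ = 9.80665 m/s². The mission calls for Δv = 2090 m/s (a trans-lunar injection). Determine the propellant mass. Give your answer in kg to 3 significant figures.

propellant mass ≈ 10700 kg

v_e = Isp · g₀ = 829 × 9.80665 = 8129.7 m/s.
Rocket equation: m₀/m_f = exp(Δv / v_e) = exp(2090 / 8129.7) = exp(0.2571) = 1.2932.
m_f = 47,100 / 1.2932 = 36,421.3 kg, so propellant = m₀ − m_f = 47,100 − 36,421.3 = 10,678.7 kg.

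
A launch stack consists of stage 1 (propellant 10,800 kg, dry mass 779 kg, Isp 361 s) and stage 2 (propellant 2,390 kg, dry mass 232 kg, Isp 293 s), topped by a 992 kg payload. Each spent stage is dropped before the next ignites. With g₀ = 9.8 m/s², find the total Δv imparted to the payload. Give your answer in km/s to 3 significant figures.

Ignition mass of stage 1 = 10,800+779 + 2,390+232 + 992 = 15,193 kg.
Stage 1: m₀ = 15,193 kg, m_f = 15,193 − 10,800 = 4,393 kg; Δv = 361×9.8×ln(3.458) = 3537.8×1.2408 ≈ 4390 m/s.
Stage 2: m₀ = 3,614 kg, m_f = 3,614 − 2,390 = 1,224 kg; Δv = 293×9.8×ln(2.953) = 2871.4×1.0827 ≈ 3109 m/s.
Total Δv = 4390 + 3109 = 7499 m/s.

Δv ≈ 7.50 km/s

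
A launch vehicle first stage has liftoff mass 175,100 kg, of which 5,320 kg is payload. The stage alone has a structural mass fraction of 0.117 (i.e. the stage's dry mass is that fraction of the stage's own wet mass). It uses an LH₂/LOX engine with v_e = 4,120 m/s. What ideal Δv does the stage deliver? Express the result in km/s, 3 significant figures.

Δv ≈ 7.99 km/s

Stage wet mass = m₀ − payload = 175,100 − 5,320 = 169,780 kg.
Stage dry mass = ε × stage wet mass = 0.117 × 169,780 = 19,864.3 kg.
Burnout mass m_f = stage dry + payload = 19,864.3 + 5,320 = 25,184.3 kg.
Rocket equation: Δv = v_e · ln(175,100/25,184.3) = 4120.0 × ln(6.953) = 4120.0 × 1.9391 ≈ 7989 m/s.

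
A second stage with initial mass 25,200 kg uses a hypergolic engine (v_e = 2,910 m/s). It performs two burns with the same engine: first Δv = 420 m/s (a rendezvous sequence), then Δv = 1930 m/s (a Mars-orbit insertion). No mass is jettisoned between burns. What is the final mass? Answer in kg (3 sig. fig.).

final mass ≈ 11200 kg

After the first burn: m = 25200 × exp(−420/2910.0) = 25200 × 0.86560 = 21,813.1 kg.
After the second burn: m = 21,813.1 × exp(−1930/2910.0) = 21,813.1 × 0.51518 = 11,237.7 kg.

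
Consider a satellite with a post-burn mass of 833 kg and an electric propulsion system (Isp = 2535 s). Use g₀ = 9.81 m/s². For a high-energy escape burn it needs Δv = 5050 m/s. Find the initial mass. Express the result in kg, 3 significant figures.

initial mass ≈ 1020 kg

v_e = Isp · g₀ = 2535 × 9.81 = 24868.4 m/s.
From the ideal rocket equation, m₀/m_f = exp(Δv / v_e) = exp(5050 / 24868.4) = exp(0.2031) = 1.2252.
m₀ = m_f × 1.2252 = 833 × 1.2252 = 1,020.59 kg.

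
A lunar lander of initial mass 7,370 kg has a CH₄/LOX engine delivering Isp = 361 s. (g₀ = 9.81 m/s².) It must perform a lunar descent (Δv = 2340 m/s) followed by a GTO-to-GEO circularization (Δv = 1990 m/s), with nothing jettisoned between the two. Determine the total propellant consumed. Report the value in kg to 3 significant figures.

total propellant consumed ≈ 5200 kg

v_e = Isp · g₀ = 361 × 9.81 = 3541.4 m/s.
After the first burn: m = 7370 × exp(−2340/3541.4) = 7370 × 0.51646 = 3,806.31 kg.
After the second burn: m = 3,806.31 × exp(−1990/3541.4) = 3,806.31 × 0.57011 = 2,170.02 kg.
Total propellant = m₀ − m_final = 7370 − 2,170.02 = 5,199.98 kg.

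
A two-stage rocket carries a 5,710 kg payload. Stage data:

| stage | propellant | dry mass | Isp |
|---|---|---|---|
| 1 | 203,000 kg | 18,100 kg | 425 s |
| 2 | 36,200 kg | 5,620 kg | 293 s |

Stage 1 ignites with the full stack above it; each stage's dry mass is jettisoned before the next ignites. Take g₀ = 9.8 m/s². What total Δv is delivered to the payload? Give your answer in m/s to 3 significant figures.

Ignition mass of stage 1 = 203,000+18,100 + 36,200+5,620 + 5,710 = 268,630 kg.
Stage 1: m₀ = 268,630 kg, m_f = 268,630 − 203,000 = 65,630 kg; Δv = 425×9.8×ln(4.093) = 4165.0×1.4093 ≈ 5870 m/s.
Stage 2: m₀ = 47,530 kg, m_f = 47,530 − 36,200 = 11,330 kg; Δv = 293×9.8×ln(4.195) = 2871.4×1.4339 ≈ 4117 m/s.
Total Δv = 5870 + 4117 = 9987 m/s.

Δv ≈ 9990 m/s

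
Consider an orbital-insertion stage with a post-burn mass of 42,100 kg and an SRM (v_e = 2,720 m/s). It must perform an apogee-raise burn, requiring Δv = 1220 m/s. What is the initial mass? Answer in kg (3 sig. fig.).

Using Δv = v_e ln(m₀/m_f): m₀/m_f = exp(Δv / v_e) = exp(1220 / 2720.0) = exp(0.4485) = 1.5660.
m₀ = m_f × 1.5660 = 42,100 × 1.5660 = 65,928.6 kg.

initial mass ≈ 65900 kg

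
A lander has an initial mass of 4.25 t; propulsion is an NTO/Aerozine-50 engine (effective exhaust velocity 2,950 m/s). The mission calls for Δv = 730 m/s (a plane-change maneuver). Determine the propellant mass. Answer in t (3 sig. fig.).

propellant mass ≈ 0.932 t

From the ideal rocket equation, m₀/m_f = exp(Δv / v_e) = exp(730 / 2950.0) = exp(0.2475) = 1.2808.
m_f = 4.25 / 1.2808 = 3.31824 t, so propellant = m₀ − m_f = 4.25 − 3.31824 = 0.93176 t.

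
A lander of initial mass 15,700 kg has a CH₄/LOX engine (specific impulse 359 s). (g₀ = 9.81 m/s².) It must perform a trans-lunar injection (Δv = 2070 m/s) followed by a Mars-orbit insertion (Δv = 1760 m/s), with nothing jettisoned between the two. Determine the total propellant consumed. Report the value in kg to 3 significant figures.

total propellant consumed ≈ 10400 kg

v_e = Isp · g₀ = 359 × 9.81 = 3521.8 m/s.
After the first burn: m = 15700 × exp(−2070/3521.8) = 15700 × 0.55557 = 8,722.45 kg.
After the second burn: m = 8,722.45 × exp(−1760/3521.8) = 8,722.45 × 0.60668 = 5,291.74 kg.
Total propellant = m₀ − m_final = 15700 − 5,291.74 = 10,408.26 kg.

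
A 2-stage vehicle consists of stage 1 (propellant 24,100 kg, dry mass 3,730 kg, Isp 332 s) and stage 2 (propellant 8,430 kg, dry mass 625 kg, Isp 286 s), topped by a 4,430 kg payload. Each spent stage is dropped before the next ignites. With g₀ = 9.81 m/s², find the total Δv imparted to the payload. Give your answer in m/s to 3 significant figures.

Δv ≈ 5600 m/s

Ignition mass of stage 1 = 24,100+3,730 + 8,430+625 + 4,430 = 41,315 kg.
Stage 1: m₀ = 41,315 kg, m_f = 41,315 − 24,100 = 17,215 kg; Δv = 332×9.81×ln(2.4) = 3256.9×0.8754 ≈ 2851 m/s.
Stage 2: m₀ = 13,485 kg, m_f = 13,485 − 8,430 = 5,055 kg; Δv = 286×9.81×ln(2.668) = 2805.7×0.9812 ≈ 2753 m/s.
Total Δv = 2851 + 2753 = 5604 m/s.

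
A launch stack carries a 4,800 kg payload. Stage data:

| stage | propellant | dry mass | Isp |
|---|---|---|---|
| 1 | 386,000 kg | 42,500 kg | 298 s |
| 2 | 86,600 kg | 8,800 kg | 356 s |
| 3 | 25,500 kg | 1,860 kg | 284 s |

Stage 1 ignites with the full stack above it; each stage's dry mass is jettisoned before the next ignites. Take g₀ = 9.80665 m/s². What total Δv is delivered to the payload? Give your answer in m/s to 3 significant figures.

Δv ≈ 11800 m/s

Ignition mass of stage 1 = 386,000+42,500 + 86,600+8,800 + 25,500+1,860 + 4,800 = 556,060 kg.
Stage 1: m₀ = 556,060 kg, m_f = 556,060 − 386,000 = 170,060 kg; Δv = 298×9.80665×ln(3.27) = 2922.4×1.1847 ≈ 3462 m/s.
Stage 2: m₀ = 127,560 kg, m_f = 127,560 − 86,600 = 40,960 kg; Δv = 356×9.80665×ln(3.114) = 3491.2×1.1360 ≈ 3966 m/s.
Stage 3: m₀ = 32,160 kg, m_f = 32,160 − 25,500 = 6,660 kg; Δv = 284×9.80665×ln(4.829) = 2785.1×1.5746 ≈ 4385 m/s.
Total Δv = 3462 + 3966 + 4385 = 11813 m/s.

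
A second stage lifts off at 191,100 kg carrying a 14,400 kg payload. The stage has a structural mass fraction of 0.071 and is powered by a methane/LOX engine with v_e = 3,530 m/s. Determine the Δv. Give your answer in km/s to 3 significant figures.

Stage wet mass = m₀ − payload = 191,100 − 14,400 = 176,700 kg.
Stage dry mass = ε × stage wet mass = 0.071 × 176,700 = 12,545.7 kg.
Burnout mass m_f = stage dry + payload = 12,545.7 + 14,400 = 26,945.7 kg.
From the ideal rocket equation, Δv = v_e · ln(191,100/26,945.7) = 3530.0 × ln(7.092) = 3530.0 × 1.9590 ≈ 6915 m/s.

Δv ≈ 6.92 km/s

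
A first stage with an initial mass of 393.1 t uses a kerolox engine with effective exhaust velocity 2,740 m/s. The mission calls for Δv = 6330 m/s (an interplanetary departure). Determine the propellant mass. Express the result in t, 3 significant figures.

propellant mass ≈ 354 t

By the Tsiolkovsky rocket equation, m₀/m_f = exp(Δv / v_e) = exp(6330 / 2740.0) = exp(2.3102) = 10.0766.
m_f = 393.1 / 10.0766 = 39.0112 t, so propellant = m₀ − m_f = 393.1 − 39.0112 = 354.0888 t.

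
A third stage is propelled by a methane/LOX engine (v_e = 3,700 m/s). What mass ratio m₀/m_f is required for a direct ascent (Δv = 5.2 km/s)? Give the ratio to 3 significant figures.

mass ratio ≈ 4.08

From the ideal rocket equation, m₀/m_f = exp(Δv / v_e) = exp(5200 / 3700.0) = exp(1.4054) = 4.0772.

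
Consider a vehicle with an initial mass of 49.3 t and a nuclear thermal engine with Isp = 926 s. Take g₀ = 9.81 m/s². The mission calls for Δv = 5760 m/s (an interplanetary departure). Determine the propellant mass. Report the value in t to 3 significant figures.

propellant mass ≈ 23.2 t

v_e = Isp · g₀ = 926 × 9.81 = 9084.1 m/s.
Using Δv = v_e ln(m₀/m_f): m₀/m_f = exp(Δv / v_e) = exp(5760 / 9084.1) = exp(0.6341) = 1.8853.
m_f = 49.3 / 1.8853 = 26.1497 t, so propellant = m₀ − m_f = 49.3 − 26.1497 = 23.1503 t.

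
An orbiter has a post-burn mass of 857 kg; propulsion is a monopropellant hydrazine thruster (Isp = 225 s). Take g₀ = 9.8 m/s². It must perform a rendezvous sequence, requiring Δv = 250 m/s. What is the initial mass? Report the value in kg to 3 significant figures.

initial mass ≈ 960 kg

v_e = Isp · g₀ = 225 × 9.8 = 2205.0 m/s.
m₀/m_f = exp(Δv / v_e) = exp(250 / 2205.0) = exp(0.1134) = 1.1201.
m₀ = m_f × 1.1201 = 857 × 1.1201 = 959.926 kg.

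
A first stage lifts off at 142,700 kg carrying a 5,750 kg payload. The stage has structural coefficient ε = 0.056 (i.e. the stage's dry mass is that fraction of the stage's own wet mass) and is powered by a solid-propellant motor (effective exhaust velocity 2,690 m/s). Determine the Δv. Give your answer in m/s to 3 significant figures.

Δv ≈ 6360 m/s

Stage wet mass = m₀ − payload = 142,700 − 5,750 = 136,950 kg.
Stage dry mass = ε × stage wet mass = 0.056 × 136,950 = 7,669.2 kg.
Burnout mass m_f = stage dry + payload = 7,669.2 + 5,750 = 13,419.2 kg.
Rocket equation: Δv = v_e · ln(142,700/13,419.2) = 2690.0 × ln(10.63) = 2690.0 × 2.3641 ≈ 6359 m/s.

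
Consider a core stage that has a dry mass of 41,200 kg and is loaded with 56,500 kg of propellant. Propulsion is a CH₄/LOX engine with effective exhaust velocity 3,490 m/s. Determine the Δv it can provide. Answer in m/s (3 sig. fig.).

Δv ≈ 3010 m/s

m₀ = m_dry + m_prop = 41,200 + 56,500 = 97,700 kg.
By the Tsiolkovsky rocket equation, Δv = v_e · ln(m₀/m_f) = 3490.0 × ln(2.371) = 3490.0 × 0.8635 ≈ 3013.5 m/s.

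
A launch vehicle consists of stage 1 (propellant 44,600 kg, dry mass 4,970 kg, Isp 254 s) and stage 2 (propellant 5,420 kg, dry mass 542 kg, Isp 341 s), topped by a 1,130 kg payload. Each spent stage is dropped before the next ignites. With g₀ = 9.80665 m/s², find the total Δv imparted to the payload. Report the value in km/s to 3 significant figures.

Ignition mass of stage 1 = 44,600+4,970 + 5,420+542 + 1,130 = 56,662 kg.
Stage 1: m₀ = 56,662 kg, m_f = 56,662 − 44,600 = 12,062 kg; Δv = 254×9.80665×ln(4.698) = 2490.9×1.5470 ≈ 3854 m/s.
Stage 2: m₀ = 7,092 kg, m_f = 7,092 − 5,420 = 1,672 kg; Δv = 341×9.80665×ln(4.242) = 3344.1×1.4449 ≈ 4832 m/s.
Total Δv = 3854 + 4832 = 8686 m/s.

Δv ≈ 8.69 km/s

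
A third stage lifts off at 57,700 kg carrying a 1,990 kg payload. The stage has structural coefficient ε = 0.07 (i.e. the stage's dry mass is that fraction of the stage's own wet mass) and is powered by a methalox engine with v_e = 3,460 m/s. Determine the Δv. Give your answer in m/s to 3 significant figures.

Stage wet mass = m₀ − payload = 57,700 − 1,990 = 55,710 kg.
Stage dry mass = ε × stage wet mass = 0.07 × 55,710 = 3,899.7 kg.
Burnout mass m_f = stage dry + payload = 3,899.7 + 1,990 = 5,889.7 kg.
Δv = v_e · ln(57,700/5,889.7) = 3460.0 × ln(9.797) = 3460.0 × 2.2821 ≈ 7896 m/s.

Δv ≈ 7900 m/s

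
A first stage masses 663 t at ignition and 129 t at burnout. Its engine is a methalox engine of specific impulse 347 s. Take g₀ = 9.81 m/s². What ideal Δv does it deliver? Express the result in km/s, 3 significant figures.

v_e = Isp · g₀ = 347 × 9.81 = 3404.1 m/s.
Δv = v_e · ln(m₀/m_f) = 3404.1 × ln(5.14) = 3404.1 × 1.6370 ≈ 5572.3 m/s.

Δv ≈ 5.57 km/s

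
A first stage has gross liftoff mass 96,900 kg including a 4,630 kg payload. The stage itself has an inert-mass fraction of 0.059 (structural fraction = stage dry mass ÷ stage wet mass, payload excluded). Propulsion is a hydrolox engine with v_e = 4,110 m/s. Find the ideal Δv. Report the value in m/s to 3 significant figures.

Stage wet mass = m₀ − payload = 96,900 − 4,630 = 92,270 kg.
Stage dry mass = ε × stage wet mass = 0.059 × 92,270 = 5,443.93 kg.
Burnout mass m_f = stage dry + payload = 5,443.93 + 4,630 = 10,073.93 kg.
From the ideal rocket equation, Δv = v_e · ln(96,900/10,073.93) = 4110.0 × ln(9.619) = 4110.0 × 2.2637 ≈ 9304 m/s.

Δv ≈ 9300 m/s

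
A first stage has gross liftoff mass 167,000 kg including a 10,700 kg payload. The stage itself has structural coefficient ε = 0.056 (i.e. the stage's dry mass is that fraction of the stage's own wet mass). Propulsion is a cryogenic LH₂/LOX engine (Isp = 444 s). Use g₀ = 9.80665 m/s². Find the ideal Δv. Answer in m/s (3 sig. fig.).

Stage wet mass = m₀ − payload = 167,000 − 10,700 = 156,300 kg.
Stage dry mass = ε × stage wet mass = 0.056 × 156,300 = 8,752.8 kg.
Burnout mass m_f = stage dry + payload = 8,752.8 + 10,700 = 19,452.8 kg.
v_e = Isp · g₀ = 444 × 9.80665 = 4354.2 m/s.
By the Tsiolkovsky rocket equation, Δv = v_e · ln(167,000/19,452.8) = 4354.2 × ln(8.585) = 4354.2 × 2.1500 ≈ 9361 m/s.

Δv ≈ 9360 m/s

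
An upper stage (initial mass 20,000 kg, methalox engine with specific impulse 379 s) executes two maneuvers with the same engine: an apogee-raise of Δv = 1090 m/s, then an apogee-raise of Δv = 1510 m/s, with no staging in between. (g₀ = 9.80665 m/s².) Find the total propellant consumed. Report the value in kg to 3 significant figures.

v_e = Isp · g₀ = 379 × 9.80665 = 3716.7 m/s.
After the first burn: m = 20000 × exp(−1090/3716.7) = 20000 × 0.74582 = 14,916.4 kg.
After the second burn: m = 14,916.4 × exp(−1510/3716.7) = 14,916.4 × 0.66613 = 9,936.26 kg.
Total propellant = m₀ − m_final = 20000 − 9,936.26 = 10,063.74 kg.

total propellant consumed ≈ 10100 kg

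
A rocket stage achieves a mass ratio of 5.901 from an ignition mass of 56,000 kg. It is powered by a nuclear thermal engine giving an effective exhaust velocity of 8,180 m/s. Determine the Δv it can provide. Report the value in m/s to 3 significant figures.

Δv ≈ 14500 m/s

From the ideal rocket equation, Δv = v_e · ln(5.901) = 8180.0 × 1.7751 ≈ 14520.5 m/s.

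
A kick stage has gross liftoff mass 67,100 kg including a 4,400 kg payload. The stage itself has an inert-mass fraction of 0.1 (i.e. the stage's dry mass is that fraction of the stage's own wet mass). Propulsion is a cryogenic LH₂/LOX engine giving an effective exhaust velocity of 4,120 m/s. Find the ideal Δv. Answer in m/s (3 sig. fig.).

Δv ≈ 7580 m/s

Stage wet mass = m₀ − payload = 67,100 − 4,400 = 62,700 kg.
Stage dry mass = ε × stage wet mass = 0.1 × 62,700 = 6,270 kg.
Burnout mass m_f = stage dry + payload = 6,270 + 4,400 = 10,670 kg.
Δv = v_e · ln(67,100/10,670) = 4120.0 × ln(6.289) = 4120.0 × 1.8387 ≈ 7576 m/s.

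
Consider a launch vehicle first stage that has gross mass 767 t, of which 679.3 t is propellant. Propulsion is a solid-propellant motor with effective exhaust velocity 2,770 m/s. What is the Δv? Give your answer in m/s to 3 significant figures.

Δv ≈ 6010 m/s

m_f = m₀ − m_prop = 767 − 679.3 = 87.7 t.
Δv = v_e · ln(m₀/m_f) = 2770.0 × ln(8.746) = 2770.0 × 2.1686 ≈ 6006.9 m/s.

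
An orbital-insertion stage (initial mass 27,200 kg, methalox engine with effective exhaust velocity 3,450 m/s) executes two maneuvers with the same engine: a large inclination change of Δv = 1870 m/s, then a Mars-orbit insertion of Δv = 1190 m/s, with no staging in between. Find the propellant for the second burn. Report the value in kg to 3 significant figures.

propellant for the second burn ≈ 4610 kg

After the first burn: m = 27200 × exp(−1870/3450.0) = 27200 × 0.58157 = 15,818.7 kg.
After the second burn: m = 15,818.7 × exp(−1190/3450.0) = 15,818.7 × 0.70827 = 11,203.9 kg.
Second-burn propellant = 15,818.7 − 11,203.9 = 4,614.8 kg.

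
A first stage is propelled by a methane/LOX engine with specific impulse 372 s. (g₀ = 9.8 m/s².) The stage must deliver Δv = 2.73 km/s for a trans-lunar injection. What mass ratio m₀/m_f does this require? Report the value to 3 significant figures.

mass ratio ≈ 2.11

v_e = Isp · g₀ = 372 × 9.8 = 3645.6 m/s.
From the ideal rocket equation, m₀/m_f = exp(Δv / v_e) = exp(2730 / 3645.6) = exp(0.7488) = 2.1146.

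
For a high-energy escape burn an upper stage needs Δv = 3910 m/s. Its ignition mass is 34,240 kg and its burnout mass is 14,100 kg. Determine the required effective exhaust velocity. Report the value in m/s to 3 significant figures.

ln(m₀/m_f) = ln(34240/14100) = ln(2.428) = 0.8872.
From the ideal rocket equation, v_e = Δv / ln(m₀/m_f) = 3910 / 0.8872 = 4407.0 m/s.

v_e ≈ 4410 m/s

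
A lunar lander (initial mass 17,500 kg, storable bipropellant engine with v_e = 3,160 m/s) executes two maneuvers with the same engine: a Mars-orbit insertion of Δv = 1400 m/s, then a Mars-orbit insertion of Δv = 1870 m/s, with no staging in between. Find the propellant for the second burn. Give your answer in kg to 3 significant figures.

propellant for the second burn ≈ 5020 kg

After the first burn: m = 17500 × exp(−1400/3160.0) = 17500 × 0.64208 = 11,236.4 kg.
After the second burn: m = 11,236.4 × exp(−1870/3160.0) = 11,236.4 × 0.55335 = 6,217.66 kg.
Second-burn propellant = 11,236.4 − 6,217.66 = 5,018.74 kg.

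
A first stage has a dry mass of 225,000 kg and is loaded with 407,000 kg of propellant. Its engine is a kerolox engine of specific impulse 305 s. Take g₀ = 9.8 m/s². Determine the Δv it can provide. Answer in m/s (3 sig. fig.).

Δv ≈ 3090 m/s

v_e = Isp · g₀ = 305 × 9.8 = 2989.0 m/s.
m₀ = m_dry + m_prop = 225,000 + 407,000 = 632,000 kg.
Δv = v_e · ln(m₀/m_f) = 2989.0 × ln(2.809) = 2989.0 × 1.0328 ≈ 3087.0 m/s.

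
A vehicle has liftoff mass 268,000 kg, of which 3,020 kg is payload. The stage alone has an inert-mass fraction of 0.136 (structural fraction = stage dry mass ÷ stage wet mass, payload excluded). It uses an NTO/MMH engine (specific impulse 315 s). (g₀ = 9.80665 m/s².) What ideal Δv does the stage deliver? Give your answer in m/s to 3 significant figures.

Stage wet mass = m₀ − payload = 268,000 − 3,020 = 264,980 kg.
Stage dry mass = ε × stage wet mass = 0.136 × 264,980 = 36,037.3 kg.
Burnout mass m_f = stage dry + payload = 36,037.3 + 3,020 = 39,057.3 kg.
v_e = Isp · g₀ = 315 × 9.80665 = 3089.1 m/s.
Δv = v_e · ln(268,000/39,057.3) = 3089.1 × ln(6.862) = 3089.1 × 1.9260 ≈ 5949 m/s.

Δv ≈ 5950 m/s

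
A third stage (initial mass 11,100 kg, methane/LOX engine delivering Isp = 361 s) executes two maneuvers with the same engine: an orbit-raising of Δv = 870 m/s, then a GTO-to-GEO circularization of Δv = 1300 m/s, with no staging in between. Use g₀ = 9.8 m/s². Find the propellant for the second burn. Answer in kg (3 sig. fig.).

propellant for the second burn ≈ 2670 kg

v_e = Isp · g₀ = 361 × 9.8 = 3537.8 m/s.
After the first burn: m = 11100 × exp(−870/3537.8) = 11100 × 0.78199 = 8,680.09 kg.
After the second burn: m = 8,680.09 × exp(−1300/3537.8) = 8,680.09 × 0.69249 = 6,010.88 kg.
Second-burn propellant = 8,680.09 − 6,010.88 = 2,669.21 kg.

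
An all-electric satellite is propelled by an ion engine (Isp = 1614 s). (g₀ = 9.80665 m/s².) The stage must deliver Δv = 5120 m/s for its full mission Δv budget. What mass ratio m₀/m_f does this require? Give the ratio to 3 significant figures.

v_e = Isp · g₀ = 1614 × 9.80665 = 15827.9 m/s.
From the ideal rocket equation, m₀/m_f = exp(Δv / v_e) = exp(5120 / 15827.9) = exp(0.3235) = 1.3819.

mass ratio ≈ 1.38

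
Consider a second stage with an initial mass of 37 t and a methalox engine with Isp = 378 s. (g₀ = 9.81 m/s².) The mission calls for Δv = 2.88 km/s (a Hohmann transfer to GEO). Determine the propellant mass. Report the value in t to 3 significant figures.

propellant mass ≈ 20.0 t

v_e = Isp · g₀ = 378 × 9.81 = 3708.2 m/s.
m₀/m_f = exp(Δv / v_e) = exp(2880 / 3708.2) = exp(0.7767) = 2.1742.
m_f = 37 / 2.1742 = 17.0178 t, so propellant = m₀ − m_f = 37 − 17.0178 = 19.9822 t.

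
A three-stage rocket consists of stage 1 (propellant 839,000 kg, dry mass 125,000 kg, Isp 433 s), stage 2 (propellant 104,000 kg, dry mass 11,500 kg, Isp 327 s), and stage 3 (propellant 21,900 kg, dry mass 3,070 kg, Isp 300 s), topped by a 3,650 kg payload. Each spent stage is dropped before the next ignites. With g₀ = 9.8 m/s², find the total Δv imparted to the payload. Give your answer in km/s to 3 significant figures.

Ignition mass of stage 1 = 839,000+125,000 + 104,000+11,500 + 21,900+3,070 + 3,650 = 1,108,120 kg.
Stage 1: m₀ = 1,108,120 kg, m_f = 1,108,120 − 839,000 = 269,120 kg; Δv = 433×9.8×ln(4.118) = 4243.4×1.4153 ≈ 6006 m/s.
Stage 2: m₀ = 144,120 kg, m_f = 144,120 − 104,000 = 40,120 kg; Δv = 327×9.8×ln(3.592) = 3204.6×1.2788 ≈ 4098 m/s.
Stage 3: m₀ = 28,620 kg, m_f = 28,620 − 21,900 = 6,720 kg; Δv = 300×9.8×ln(4.259) = 2940.0×1.4490 ≈ 4260 m/s.
Total Δv = 6006 + 4098 + 4260 = 14364 m/s.

Δv ≈ 14.4 km/s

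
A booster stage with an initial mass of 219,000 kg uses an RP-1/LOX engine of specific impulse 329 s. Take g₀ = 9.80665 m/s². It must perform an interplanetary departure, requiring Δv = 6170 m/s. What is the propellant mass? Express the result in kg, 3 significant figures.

propellant mass ≈ 187000 kg

v_e = Isp · g₀ = 329 × 9.80665 = 3226.4 m/s.
By the Tsiolkovsky rocket equation, m₀/m_f = exp(Δv / v_e) = exp(6170 / 3226.4) = exp(1.9124) = 6.7690.
m_f = 219,000 / 6.7690 = 32,353.4 kg, so propellant = m₀ − m_f = 219,000 − 32,353.4 = 186,646.6 kg.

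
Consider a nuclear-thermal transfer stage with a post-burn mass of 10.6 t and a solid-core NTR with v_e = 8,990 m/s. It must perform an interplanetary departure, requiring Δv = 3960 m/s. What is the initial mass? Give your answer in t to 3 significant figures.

By the Tsiolkovsky rocket equation, m₀/m_f = exp(Δv / v_e) = exp(3960 / 8990.0) = exp(0.4405) = 1.5535.
m₀ = m_f × 1.5535 = 10.6 × 1.5535 = 16.4671 t.

initial mass ≈ 16.5 t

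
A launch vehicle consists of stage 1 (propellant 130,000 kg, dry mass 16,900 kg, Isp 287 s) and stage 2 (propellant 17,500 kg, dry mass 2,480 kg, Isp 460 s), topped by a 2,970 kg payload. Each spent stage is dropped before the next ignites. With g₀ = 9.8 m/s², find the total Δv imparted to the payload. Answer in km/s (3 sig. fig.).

Ignition mass of stage 1 = 130,000+16,900 + 17,500+2,480 + 2,970 = 169,850 kg.
Stage 1: m₀ = 169,850 kg, m_f = 169,850 − 130,000 = 39,850 kg; Δv = 287×9.8×ln(4.262) = 2812.6×1.4498 ≈ 4078 m/s.
Stage 2: m₀ = 22,950 kg, m_f = 22,950 − 17,500 = 5,450 kg; Δv = 460×9.8×ln(4.211) = 4508.0×1.4377 ≈ 6481 m/s.
Total Δv = 4078 + 6481 = 10559 m/s.

Δv ≈ 10.6 km/s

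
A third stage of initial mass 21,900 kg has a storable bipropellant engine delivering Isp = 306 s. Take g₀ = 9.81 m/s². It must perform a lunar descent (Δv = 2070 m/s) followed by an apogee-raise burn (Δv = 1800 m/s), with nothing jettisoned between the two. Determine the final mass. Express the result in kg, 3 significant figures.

v_e = Isp · g₀ = 306 × 9.81 = 3001.9 m/s.
After the first burn: m = 21900 × exp(−2070/3001.9) = 21900 × 0.50179 = 10,989.2 kg.
After the second burn: m = 10,989.2 × exp(−1800/3001.9) = 10,989.2 × 0.54902 = 6,033.29 kg.

final mass ≈ 6030 kg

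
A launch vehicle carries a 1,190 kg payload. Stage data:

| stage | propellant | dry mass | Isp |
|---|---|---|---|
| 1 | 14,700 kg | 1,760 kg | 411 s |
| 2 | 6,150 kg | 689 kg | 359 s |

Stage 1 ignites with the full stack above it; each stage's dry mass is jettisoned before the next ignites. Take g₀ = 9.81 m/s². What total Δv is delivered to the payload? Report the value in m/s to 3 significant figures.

Ignition mass of stage 1 = 14,700+1,760 + 6,150+689 + 1,190 = 24,489 kg.
Stage 1: m₀ = 24,489 kg, m_f = 24,489 − 14,700 = 9,789 kg; Δv = 411×9.81×ln(2.502) = 4031.9×0.9170 ≈ 3697 m/s.
Stage 2: m₀ = 8,029 kg, m_f = 8,029 − 6,150 = 1,879 kg; Δv = 359×9.81×ln(4.273) = 3521.8×1.4523 ≈ 5115 m/s.
Total Δv = 3697 + 5115 = 8812 m/s.

Δv ≈ 8810 m/s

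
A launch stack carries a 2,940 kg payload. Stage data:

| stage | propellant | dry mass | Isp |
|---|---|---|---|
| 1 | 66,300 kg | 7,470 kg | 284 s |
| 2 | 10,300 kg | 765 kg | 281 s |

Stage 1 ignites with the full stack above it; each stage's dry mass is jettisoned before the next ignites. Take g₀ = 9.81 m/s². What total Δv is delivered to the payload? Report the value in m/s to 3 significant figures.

Ignition mass of stage 1 = 66,300+7,470 + 10,300+765 + 2,940 = 87,775 kg.
Stage 1: m₀ = 87,775 kg, m_f = 87,775 − 66,300 = 21,475 kg; Δv = 284×9.81×ln(4.087) = 2786.0×1.4079 ≈ 3922 m/s.
Stage 2: m₀ = 14,005 kg, m_f = 14,005 − 10,300 = 3,705 kg; Δv = 281×9.81×ln(3.78) = 2756.6×1.3297 ≈ 3666 m/s.
Total Δv = 3922 + 3666 = 7588 m/s.

Δv ≈ 7590 m/s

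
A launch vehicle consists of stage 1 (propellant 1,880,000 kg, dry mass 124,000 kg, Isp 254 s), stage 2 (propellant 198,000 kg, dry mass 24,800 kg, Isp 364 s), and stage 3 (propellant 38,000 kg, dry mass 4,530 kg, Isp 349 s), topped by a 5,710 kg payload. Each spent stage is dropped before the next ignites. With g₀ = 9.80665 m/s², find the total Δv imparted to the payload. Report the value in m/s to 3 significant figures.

Ignition mass of stage 1 = 1,880,000+124,000 + 198,000+24,800 + 38,000+4,530 + 5,710 = 2,275,040 kg.
Stage 1: m₀ = 2,275,040 kg, m_f = 2,275,040 − 1,880,000 = 395,040 kg; Δv = 254×9.80665×ln(5.759) = 2490.9×1.7508 ≈ 4361 m/s.
Stage 2: m₀ = 271,040 kg, m_f = 271,040 − 198,000 = 73,040 kg; Δv = 364×9.80665×ln(3.711) = 3569.6×1.3113 ≈ 4681 m/s.
Stage 3: m₀ = 48,240 kg, m_f = 48,240 − 38,000 = 10,240 kg; Δv = 349×9.80665×ln(4.711) = 3422.5×1.5499 ≈ 5305 m/s.
Total Δv = 4361 + 4681 + 5305 = 14347 m/s.

Δv ≈ 14300 m/s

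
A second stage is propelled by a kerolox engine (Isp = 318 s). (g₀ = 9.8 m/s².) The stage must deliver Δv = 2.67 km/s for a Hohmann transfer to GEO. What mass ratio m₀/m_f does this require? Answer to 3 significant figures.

v_e = Isp · g₀ = 318 × 9.8 = 3116.4 m/s.
Rocket equation: m₀/m_f = exp(Δv / v_e) = exp(2670 / 3116.4) = exp(0.8568) = 2.3555.

mass ratio ≈ 2.36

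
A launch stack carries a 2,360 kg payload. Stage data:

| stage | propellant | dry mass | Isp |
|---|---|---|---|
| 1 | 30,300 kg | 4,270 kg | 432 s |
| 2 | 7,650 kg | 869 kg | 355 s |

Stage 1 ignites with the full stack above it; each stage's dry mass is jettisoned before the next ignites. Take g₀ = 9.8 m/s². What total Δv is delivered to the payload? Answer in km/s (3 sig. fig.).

Δv ≈ 8.88 km/s

Ignition mass of stage 1 = 30,300+4,270 + 7,650+869 + 2,360 = 45,449 kg.
Stage 1: m₀ = 45,449 kg, m_f = 45,449 − 30,300 = 15,149 kg; Δv = 432×9.8×ln(3) = 4233.6×1.0987 ≈ 4651 m/s.
Stage 2: m₀ = 10,879 kg, m_f = 10,879 − 7,650 = 3,229 kg; Δv = 355×9.8×ln(3.369) = 3479.0×1.2147 ≈ 4226 m/s.
Total Δv = 4651 + 4226 = 8877 m/s.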